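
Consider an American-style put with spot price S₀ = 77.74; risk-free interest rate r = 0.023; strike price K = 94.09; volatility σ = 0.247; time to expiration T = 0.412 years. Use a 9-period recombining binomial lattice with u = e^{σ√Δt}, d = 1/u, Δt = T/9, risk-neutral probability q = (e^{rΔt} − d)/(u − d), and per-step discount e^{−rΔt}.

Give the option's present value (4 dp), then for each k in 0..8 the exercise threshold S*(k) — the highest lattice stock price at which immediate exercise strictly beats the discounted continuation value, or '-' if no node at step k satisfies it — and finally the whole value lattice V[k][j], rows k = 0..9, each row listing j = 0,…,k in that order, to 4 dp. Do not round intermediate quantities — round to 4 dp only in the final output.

Δt=0.04578, u=1.05427, d=0.94852, q=0.49675, disc=e^(-rΔt)=0.99895
k=9 terminal: V=max(K-S,0) → 45.7750 40.3887 34.4019 27.7477 20.3517 12.1311 2.9941 0.0000 0.0000 0.0000
k=8: j=0 S=50.9370 intr=43.1530 cont=43.0540 V=43.1530[EX]; j=1 S=56.6156 intr=37.4744 cont=37.3754 V=37.4744[EX]; j=2 S=62.9273 intr=31.1627 cont=31.0637 V=31.1627[EX]; j=3 S=69.9426 intr=24.1474 cont=24.0484 V=24.1474[EX]; j=4 S=77.7400 intr=16.3500 cont=16.2510 V=16.3500[EX]; j=5 S=86.4067 intr=7.6833 cont=7.5843 V=7.6833[EX]; j=6 S=96.0395 intr=0.0000 cont=1.5052 V=1.5052[hold]; j=7 S=106.7463 intr=0.0000 cont=0.0000 V=0.0000[hold]; j=8 S=118.6467 intr=0.0000 cont=0.0000 V=0.0000[hold]  S*(8)=86.4067
k=7: j=0 S=53.7013 intr=40.3887 cont=40.2897 V=40.3887[EX]; j=1 S=59.6881 intr=34.4019 cont=34.3029 V=34.4019[EX]; j=2 S=66.3423 intr=27.7477 cont=27.6487 V=27.7477[EX]; j=3 S=73.7383 intr=20.3517 cont=20.2527 V=20.3517[EX]; j=4 S=81.9589 intr=12.1311 cont=12.0321 V=12.1311[EX]; j=5 S=91.0959 intr=2.9941 cont=4.6095 V=4.6095[hold]; j=6 S=101.2515 intr=0.0000 cont=0.7567 V=0.7567[hold]; j=7 S=112.5393 intr=0.0000 cont=0.0000 V=0.0000[hold]  S*(7)=81.9589
k=6: j=0 S=56.6156 intr=37.4744 cont=37.3754 V=37.4744[EX]; j=1 S=62.9273 intr=31.1627 cont=31.0637 V=31.1627[EX]; j=2 S=69.9426 intr=24.1474 cont=24.0484 V=24.1474[EX]; j=3 S=77.7400 intr=16.3500 cont=16.2510 V=16.3500[EX]; j=4 S=86.4067 intr=7.6833 cont=8.3859 V=8.3859[hold]; j=5 S=96.0395 intr=0.0000 cont=2.6928 V=2.6928[hold]; j=6 S=106.7463 intr=0.0000 cont=0.3804 V=0.3804[hold]  S*(6)=77.7400
k=5: j=0 S=59.6881 intr=34.4019 cont=34.3029 V=34.4019[EX]; j=1 S=66.3423 intr=27.7477 cont=27.6487 V=27.7477[EX]; j=2 S=73.7383 intr=20.3517 cont=20.2527 V=20.3517[EX]; j=3 S=81.9589 intr=12.1311 cont=12.3808 V=12.3808[hold]; j=4 S=91.0959 intr=2.9941 cont=5.5520 V=5.5520[hold]; j=5 S=101.2515 intr=0.0000 cont=1.5425 V=1.5425[hold]  S*(5)=73.7383
k=4: j=0 S=62.9273 intr=31.1627 cont=31.0637 V=31.1627[EX]; j=1 S=69.9426 intr=24.1474 cont=24.0484 V=24.1474[EX]; j=2 S=77.7400 intr=16.3500 cont=16.3749 V=16.3749[hold]; j=3 S=86.4067 intr=7.6833 cont=8.9791 V=8.9791[hold]; j=4 S=96.0395 intr=0.0000 cont=3.5565 V=3.5565[hold]  S*(4)=69.9426
k=3: j=0 S=66.3423 intr=27.7477 cont=27.6487 V=27.7477[EX]; j=1 S=73.7383 intr=20.3517 cont=20.2650 V=20.3517[EX]; j=2 S=81.9589 intr=12.1311 cont=12.6876 V=12.6876[hold]; j=3 S=91.0959 intr=2.9941 cont=6.2788 V=6.2788[hold]  S*(3)=73.7383
k=2: j=0 S=69.9426 intr=24.1474 cont=24.0484 V=24.1474[EX]; j=1 S=77.7400 intr=16.3500 cont=16.5271 V=16.5271[hold]; j=2 S=86.4067 intr=7.6833 cont=9.4940 V=9.4940[hold]  S*(2)=69.9426
k=1: j=0 S=73.7383 intr=20.3517 cont=20.3406 V=20.3517[EX]; j=1 S=81.9589 intr=12.1311 cont=13.0197 V=13.0197[hold]  S*(1)=73.7383
k=0: j=0 S=77.7400 intr=16.3500 cont=16.6919 V=16.6919[hold]  S*(0)=-

price = 16.6919
boundary = - 73.7383 69.9426 73.7383 69.9426 73.7383 77.7400 81.9589 86.4067
tree:
16.6919
20.3517 13.0197
24.1474 16.5271 9.4940
27.7477 20.3517 12.6876 6.2788
31.1627 24.1474 16.3749 8.9791 3.5565
34.4019 27.7477 20.3517 12.3808 5.5520 1.5425
37.4744 31.1627 24.1474 16.3500 8.3859 2.6928 0.3804
40.3887 34.4019 27.7477 20.3517 12.1311 4.6095 0.7567 0.0000
43.1530 37.4744 31.1627 24.1474 16.3500 7.6833 1.5052 0.0000 0.0000
45.7750 40.3887 34.4019 27.7477 20.3517 12.1311 2.9941 0.0000 0.0000 0.0000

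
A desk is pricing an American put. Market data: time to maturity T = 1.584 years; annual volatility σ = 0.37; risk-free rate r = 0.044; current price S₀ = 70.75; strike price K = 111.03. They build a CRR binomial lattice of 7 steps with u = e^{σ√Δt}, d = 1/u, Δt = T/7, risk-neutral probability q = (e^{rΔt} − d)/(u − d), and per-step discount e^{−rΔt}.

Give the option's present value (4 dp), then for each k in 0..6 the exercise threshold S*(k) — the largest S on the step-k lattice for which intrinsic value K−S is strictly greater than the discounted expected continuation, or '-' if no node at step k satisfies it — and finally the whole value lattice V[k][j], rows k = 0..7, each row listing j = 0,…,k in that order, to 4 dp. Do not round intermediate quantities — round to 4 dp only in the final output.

params: Δt=0.22629 u=1.19245 d=0.83861 q=0.48439 e^(-rΔt)=0.99009
t_7 payoffs: 90.3927 81.6852 69.3037 51.6982 26.6644 0.0000 0.0000 0.0000
t_6: node(6,0) S=24.6089 payoff=86.4211 vs cont=85.3211 → 86.4211 [stop]  node(6,1) S=34.9922 payoff=76.0378 vs cont=74.9378 → 76.0378 [stop]  node(6,2) S=49.7564 payoff=61.2736 vs cont=60.1736 → 61.2736 [stop]  node(6,3) S=70.7500 payoff=40.2800 vs cont=39.1800 → 40.2800 [stop]  node(6,4) S=100.6015 payoff=10.4285 vs cont=13.6122 → 13.6122 [wait]  node(6,5) S=143.0481 payoff=0.0000 vs cont=0.0000 → 0.0000 [wait]  node(6,6) S=203.4043 payoff=0.0000 vs cont=0.0000 → 0.0000 [wait]  ⇒ S*(6)=70.7500
t_5: node(5,0) S=29.3448 payoff=81.6852 vs cont=80.5852 → 81.6852 [stop]  node(5,1) S=41.7263 payoff=69.3037 vs cont=68.2037 → 69.3037 [stop]  node(5,2) S=59.3318 payoff=51.6982 vs cont=50.5982 → 51.6982 [stop]  node(5,3) S=84.3656 payoff=26.6644 vs cont=27.0913 → 27.0913 [wait]  node(5,4) S=119.9619 payoff=0.0000 vs cont=6.9490 → 6.9490 [wait]  node(5,5) S=170.5772 payoff=0.0000 vs cont=0.0000 → 0.0000 [wait]  ⇒ S*(5)=59.3318
t_4: node(4,0) S=34.9922 payoff=76.0378 vs cont=74.9378 → 76.0378 [stop]  node(4,1) S=49.7564 payoff=61.2736 vs cont=60.1736 → 61.2736 [stop]  node(4,2) S=70.7500 payoff=40.2800 vs cont=39.3847 → 40.2800 [stop]  node(4,3) S=100.6015 payoff=10.4285 vs cont=17.1628 → 17.1628 [wait]  node(4,4) S=143.0481 payoff=0.0000 vs cont=3.5475 → 3.5475 [wait]  ⇒ S*(4)=70.7500
t_3: node(3,0) S=41.7263 payoff=69.3037 vs cont=68.2037 → 69.3037 [stop]  node(3,1) S=59.3318 payoff=51.6982 vs cont=50.5982 → 51.6982 [stop]  node(3,2) S=84.3656 payoff=26.6644 vs cont=28.7941 → 28.7941 [wait]  node(3,3) S=119.9619 payoff=0.0000 vs cont=10.4630 → 10.4630 [wait]  ⇒ S*(3)=59.3318
t_2: node(2,0) S=49.7564 payoff=61.2736 vs cont=60.1736 → 61.2736 [stop]  node(2,1) S=70.7500 payoff=40.2800 vs cont=40.2014 → 40.2800 [stop]  node(2,2) S=100.6015 payoff=10.4285 vs cont=19.7174 → 19.7174 [wait]  ⇒ S*(2)=70.7500
t_1: node(1,0) S=59.3318 payoff=51.6982 vs cont=50.5982 → 51.6982 [stop]  node(1,1) S=84.3656 payoff=26.6644 vs cont=30.0193 → 30.0193 [wait]  ⇒ S*(1)=59.3318
t_0: node(0,0) S=70.7500 payoff=40.2800 vs cont=40.7890 → 40.7890 [wait]  ⇒ S*(0)=-

price = 40.7890
boundary = - 59.3318 70.7500 59.3318 70.7500 59.3318 70.7500
tree:
40.7890
51.6982 30.0193
61.2736 40.2800 19.7174
69.3037 51.6982 28.7941 10.4630
76.0378 61.2736 40.2800 17.1628 3.5475
81.6852 69.3037 51.6982 27.0913 6.9490 0.0000
86.4211 76.0378 61.2736 40.2800 13.6122 0.0000 0.0000
90.3927 81.6852 69.3037 51.6982 26.6644 0.0000 0.0000 0.0000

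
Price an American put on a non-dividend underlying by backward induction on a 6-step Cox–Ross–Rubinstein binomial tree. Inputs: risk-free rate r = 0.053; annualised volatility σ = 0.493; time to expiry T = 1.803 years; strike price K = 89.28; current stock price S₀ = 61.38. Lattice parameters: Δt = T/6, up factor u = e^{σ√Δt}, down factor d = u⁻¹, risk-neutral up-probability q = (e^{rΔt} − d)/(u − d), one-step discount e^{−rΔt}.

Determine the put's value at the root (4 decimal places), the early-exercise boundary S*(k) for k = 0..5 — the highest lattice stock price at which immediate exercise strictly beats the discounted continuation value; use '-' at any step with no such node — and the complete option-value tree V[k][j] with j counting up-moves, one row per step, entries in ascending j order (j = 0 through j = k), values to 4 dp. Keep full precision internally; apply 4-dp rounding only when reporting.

params: Δt=0.30050 u=1.31029 d=0.76319 q=0.46219 e^(-rΔt)=0.98420
t_6 payoffs: 77.1513 68.4566 53.5289 27.9000 0.0000 0.0000 0.0000
t_5: node(5,0) S=15.8921 payoff=73.3879 vs cont=71.9772 → 73.3879 [stop]  node(5,1) S=27.2847 payoff=61.9953 vs cont=60.5846 → 61.9953 [stop]  node(5,2) S=46.8444 payoff=42.4356 vs cont=41.0249 → 42.4356 [stop]  node(5,3) S=80.4259 payoff=8.8541 vs cont=14.7679 → 14.7679 [wait]  node(5,4) S=138.0810 payoff=0.0000 vs cont=0.0000 → 0.0000 [wait]  node(5,5) S=237.0675 payoff=0.0000 vs cont=0.0000 → 0.0000 [wait]  ⇒ S*(5)=46.8444
t_4: node(4,0) S=20.8234 payoff=68.4566 vs cont=67.0460 → 68.4566 [stop]  node(4,1) S=35.7511 payoff=53.5289 vs cont=52.1183 → 53.5289 [stop]  node(4,2) S=61.3800 payoff=27.9000 vs cont=29.1794 → 29.1794 [wait]  node(4,3) S=105.3816 payoff=0.0000 vs cont=7.8168 → 7.8168 [wait]  node(4,4) S=180.9268 payoff=0.0000 vs cont=0.0000 → 0.0000 [wait]  ⇒ S*(4)=35.7511
t_3: node(3,0) S=27.2847 payoff=61.9953 vs cont=60.5846 → 61.9953 [stop]  node(3,1) S=46.8444 payoff=42.4356 vs cont=41.6069 → 42.4356 [stop]  node(3,2) S=80.4259 payoff=8.8541 vs cont=19.0008 → 19.0008 [wait]  node(3,3) S=138.0810 payoff=0.0000 vs cont=4.1376 → 4.1376 [wait]  ⇒ S*(3)=46.8444
t_2: node(2,0) S=35.7511 payoff=53.5289 vs cont=52.1183 → 53.5289 [stop]  node(2,1) S=61.3800 payoff=27.9000 vs cont=31.1050 → 31.1050 [wait]  node(2,2) S=105.3816 payoff=0.0000 vs cont=11.9395 → 11.9395 [wait]  ⇒ S*(2)=35.7511
t_1: node(1,0) S=46.8444 payoff=42.4356 vs cont=42.4828 → 42.4828 [wait]  node(1,1) S=80.4259 payoff=8.8541 vs cont=21.8954 → 21.8954 [wait]  ⇒ S*(1)=-
t_0: node(0,0) S=61.3800 payoff=27.9000 vs cont=32.4466 → 32.4466 [wait]  ⇒ S*(0)=-

price = 32.4466
boundary = - - 35.7511 46.8444 35.7511 46.8444
tree:
32.4466
42.4828 21.8954
53.5289 31.1050 11.9395
61.9953 42.4356 19.0008 4.1376
68.4566 53.5289 29.1794 7.8168 0.0000
73.3879 61.9953 42.4356 14.7679 0.0000 0.0000
77.1513 68.4566 53.5289 27.9000 0.0000 0.0000 0.0000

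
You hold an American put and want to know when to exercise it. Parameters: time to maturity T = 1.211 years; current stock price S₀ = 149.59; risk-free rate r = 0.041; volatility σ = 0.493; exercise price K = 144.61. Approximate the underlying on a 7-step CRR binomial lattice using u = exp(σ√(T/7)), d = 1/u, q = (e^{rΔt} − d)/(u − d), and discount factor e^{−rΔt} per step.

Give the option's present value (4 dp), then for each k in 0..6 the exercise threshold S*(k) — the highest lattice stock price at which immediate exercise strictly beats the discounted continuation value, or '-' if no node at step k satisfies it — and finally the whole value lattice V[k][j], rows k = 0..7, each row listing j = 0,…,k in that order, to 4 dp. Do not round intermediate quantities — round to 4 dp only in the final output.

params: Δt=0.17300 u=1.22759 d=0.81460 q=0.46615 e^(-rΔt)=0.99293
t_7 payoffs: 109.0040 90.9523 63.7488 22.7536 0.0000 0.0000 0.0000 0.0000
t_6: node(6,0) S=43.7097 payoff=100.9003 vs cont=99.8782 → 100.9003 [stop]  node(6,1) S=65.8697 payoff=78.7403 vs cont=77.7182 → 78.7403 [stop]  node(6,2) S=99.2646 payoff=45.3454 vs cont=44.3234 → 45.3454 [stop]  node(6,3) S=149.5900 payoff=0.0000 vs cont=12.0611 → 12.0611 [wait]  node(6,4) S=225.4296 payoff=0.0000 vs cont=0.0000 → 0.0000 [wait]  node(6,5) S=339.7185 payoff=0.0000 vs cont=0.0000 → 0.0000 [wait]  node(6,6) S=511.9501 payoff=0.0000 vs cont=0.0000 → 0.0000 [wait]  ⇒ S*(6)=99.2646
t_5: node(5,0) S=53.6577 payoff=90.9523 vs cont=89.9303 → 90.9523 [stop]  node(5,1) S=80.8612 payoff=63.7488 vs cont=62.7267 → 63.7488 [stop]  node(5,2) S=121.8564 payoff=22.7536 vs cont=29.6191 → 29.6191 [wait]  node(5,3) S=183.6355 payoff=0.0000 vs cont=6.3933 → 6.3933 [wait]  node(5,4) S=276.7356 payoff=0.0000 vs cont=0.0000 → 0.0000 [wait]  node(5,5) S=417.0359 payoff=0.0000 vs cont=0.0000 → 0.0000 [wait]  ⇒ S*(5)=80.8612
t_4: node(4,0) S=65.8697 payoff=78.7403 vs cont=77.7182 → 78.7403 [stop]  node(4,1) S=99.2646 payoff=45.3454 vs cont=47.5011 → 47.5011 [wait]  node(4,2) S=149.5900 payoff=0.0000 vs cont=18.6595 → 18.6595 [wait]  node(4,3) S=225.4296 payoff=0.0000 vs cont=3.3889 → 3.3889 [wait]  node(4,4) S=339.7185 payoff=0.0000 vs cont=0.0000 → 0.0000 [wait]  ⇒ S*(4)=65.8697
t_3: node(3,0) S=80.8612 payoff=63.7488 vs cont=63.7245 → 63.7488 [stop]  node(3,1) S=121.8564 payoff=22.7536 vs cont=33.8159 → 33.8159 [wait]  node(3,2) S=183.6355 payoff=0.0000 vs cont=11.4596 → 11.4596 [wait]  node(3,3) S=276.7356 payoff=0.0000 vs cont=1.7964 → 1.7964 [wait]  ⇒ S*(3)=80.8612
t_2: node(2,0) S=99.2646 payoff=45.3454 vs cont=49.4436 → 49.4436 [wait]  node(2,1) S=149.5900 payoff=0.0000 vs cont=23.2291 → 23.2291 [wait]  node(2,2) S=225.4296 payoff=0.0000 vs cont=6.9059 → 6.9059 [wait]  ⇒ S*(2)=-
t_1: node(1,0) S=121.8564 payoff=22.7536 vs cont=36.9606 → 36.9606 [wait]  node(1,1) S=183.6355 payoff=0.0000 vs cont=15.5096 → 15.5096 [wait]  ⇒ S*(1)=-
t_0: node(0,0) S=149.5900 payoff=0.0000 vs cont=26.7706 → 26.7706 [wait]  ⇒ S*(0)=-

price = 26.7706
boundary = - - - 80.8612 65.8697 80.8612 99.2646
tree:
26.7706
36.9606 15.5096
49.4436 23.2291 6.9059
63.7488 33.8159 11.4596 1.7964
78.7403 47.5011 18.6595 3.3889 0.0000
90.9523 63.7488 29.6191 6.3933 0.0000 0.0000
100.9003 78.7403 45.3454 12.0611 0.0000 0.0000 0.0000
109.0040 90.9523 63.7488 22.7536 0.0000 0.0000 0.0000 0.0000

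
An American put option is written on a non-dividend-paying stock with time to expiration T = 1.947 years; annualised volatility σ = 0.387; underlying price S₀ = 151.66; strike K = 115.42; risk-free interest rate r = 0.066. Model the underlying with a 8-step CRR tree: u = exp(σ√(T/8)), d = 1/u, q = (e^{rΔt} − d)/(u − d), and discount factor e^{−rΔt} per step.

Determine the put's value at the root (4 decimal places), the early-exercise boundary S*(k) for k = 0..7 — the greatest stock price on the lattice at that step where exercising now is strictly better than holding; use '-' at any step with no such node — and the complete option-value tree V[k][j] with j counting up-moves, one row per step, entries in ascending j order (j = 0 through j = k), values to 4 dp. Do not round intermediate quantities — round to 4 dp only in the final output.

price = 9.8273
boundary = - - - - 70.6661 58.3843 70.6661 85.5315
tree:
9.8273
14.9999 4.8629
22.3059 8.0244 1.7910
32.1686 12.9567 3.2465 0.3621
44.7539 20.3600 5.8148 0.7280 0.0000
57.0357 30.8963 10.2586 1.4638 0.0000 0.0000
67.1829 44.7539 17.7456 2.9429 0.0000 0.0000 0.0000
75.5666 57.0357 29.8885 5.9169 0.0000 0.0000 0.0000 0.0000
82.4931 67.1829 44.7539 11.8960 0.0000 0.0000 0.0000 0.0000 0.0000

params: Δt=0.24338 u=1.21036 d=0.82620 q=0.49456 e^(-rΔt)=0.98407
t_8 payoffs: 82.4931 67.1829 44.7539 11.8960 0.0000 0.0000 0.0000 0.0000 0.0000
t_7: node(7,0) S=39.8534 payoff=75.5666 vs cont=73.7274 → 75.5666 [stop]  node(7,1) S=58.3843 payoff=57.0357 vs cont=55.1966 → 57.0357 [stop]  node(7,2) S=85.5315 payoff=29.8885 vs cont=28.0494 → 29.8885 [stop]  node(7,3) S=125.3014 payoff=0.0000 vs cont=5.9169 → 5.9169 [wait]  node(7,4) S=183.5634 payoff=0.0000 vs cont=0.0000 → 0.0000 [wait]  node(7,5) S=268.9157 payoff=0.0000 vs cont=0.0000 → 0.0000 [wait]  node(7,6) S=393.9546 payoff=0.0000 vs cont=0.0000 → 0.0000 [wait]  node(7,7) S=577.1335 payoff=0.0000 vs cont=0.0000 → 0.0000 [wait]  ⇒ S*(7)=85.5315
t_6: node(6,0) S=48.2371 payoff=67.1829 vs cont=65.3438 → 67.1829 [stop]  node(6,1) S=70.6661 payoff=44.7539 vs cont=42.9148 → 44.7539 [stop]  node(6,2) S=103.5240 payoff=11.8960 vs cont=17.7456 → 17.7456 [wait]  node(6,3) S=151.6600 payoff=0.0000 vs cont=2.9429 → 2.9429 [wait]  node(6,4) S=222.1780 payoff=0.0000 vs cont=0.0000 → 0.0000 [wait]  node(6,5) S=325.4851 payoff=0.0000 vs cont=0.0000 → 0.0000 [wait]  node(6,6) S=476.8274 payoff=0.0000 vs cont=0.0000 → 0.0000 [wait]  ⇒ S*(6)=70.6661
t_5: node(5,0) S=58.3843 payoff=57.0357 vs cont=55.1966 → 57.0357 [stop]  node(5,1) S=85.5315 payoff=29.8885 vs cont=30.8963 → 30.8963 [wait]  node(5,2) S=125.3014 payoff=0.0000 vs cont=10.2586 → 10.2586 [wait]  node(5,3) S=183.5634 payoff=0.0000 vs cont=1.4638 → 1.4638 [wait]  node(5,4) S=268.9157 payoff=0.0000 vs cont=0.0000 → 0.0000 [wait]  node(5,5) S=393.9546 payoff=0.0000 vs cont=0.0000 → 0.0000 [wait]  ⇒ S*(5)=58.3843
t_4: node(4,0) S=70.6661 payoff=44.7539 vs cont=43.4052 → 44.7539 [stop]  node(4,1) S=103.5240 payoff=11.8960 vs cont=20.3600 → 20.3600 [wait]  node(4,2) S=151.6600 payoff=0.0000 vs cont=5.8148 → 5.8148 [wait]  node(4,3) S=222.1780 payoff=0.0000 vs cont=0.7280 → 0.7280 [wait]  node(4,4) S=325.4851 payoff=0.0000 vs cont=0.0000 → 0.0000 [wait]  ⇒ S*(4)=70.6661
t_3: node(3,0) S=85.5315 payoff=29.8885 vs cont=32.1686 → 32.1686 [wait]  node(3,1) S=125.3014 payoff=0.0000 vs cont=12.9567 → 12.9567 [wait]  node(3,2) S=183.5634 payoff=0.0000 vs cont=3.2465 → 3.2465 [wait]  node(3,3) S=268.9157 payoff=0.0000 vs cont=0.3621 → 0.3621 [wait]  ⇒ S*(3)=-
t_2: node(2,0) S=103.5240 payoff=11.8960 vs cont=22.3059 → 22.3059 [wait]  node(2,1) S=151.6600 payoff=0.0000 vs cont=8.0244 → 8.0244 [wait]  node(2,2) S=222.1780 payoff=0.0000 vs cont=1.7910 → 1.7910 [wait]  ⇒ S*(2)=-
t_1: node(1,0) S=125.3014 payoff=0.0000 vs cont=14.9999 → 14.9999 [wait]  node(1,1) S=183.5634 payoff=0.0000 vs cont=4.8629 → 4.8629 [wait]  ⇒ S*(1)=-
t_0: node(0,0) S=151.6600 payoff=0.0000 vs cont=9.8273 → 9.8273 [wait]  ⇒ S*(0)=-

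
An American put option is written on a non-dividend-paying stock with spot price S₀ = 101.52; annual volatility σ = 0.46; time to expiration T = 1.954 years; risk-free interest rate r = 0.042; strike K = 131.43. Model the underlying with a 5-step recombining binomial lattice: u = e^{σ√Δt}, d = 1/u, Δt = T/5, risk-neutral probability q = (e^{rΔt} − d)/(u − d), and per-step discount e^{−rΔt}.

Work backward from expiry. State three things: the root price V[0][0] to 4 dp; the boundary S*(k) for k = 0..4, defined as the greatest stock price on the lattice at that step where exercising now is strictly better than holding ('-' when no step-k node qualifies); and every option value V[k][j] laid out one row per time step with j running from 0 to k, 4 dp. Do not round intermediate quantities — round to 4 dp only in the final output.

params: Δt=0.39080 u=1.33318 d=0.75009 q=0.45698 e^(-rΔt)=0.98372
t_5 payoffs: 107.3246 88.5861 55.2810 0.0000 0.0000 0.0000
t_4: node(4,0) S=32.1367 payoff=99.2933 vs cont=97.1537 → 99.2933 [stop]  node(4,1) S=57.1184 payoff=74.3116 vs cont=72.1719 → 74.3116 [stop]  node(4,2) S=101.5200 payoff=29.9100 vs cont=29.5299 → 29.9100 [stop]  node(4,3) S=180.4375 payoff=0.0000 vs cont=0.0000 → 0.0000 [wait]  node(4,4) S=320.7023 payoff=0.0000 vs cont=0.0000 → 0.0000 [wait]  ⇒ S*(4)=101.5200
t_3: node(3,0) S=42.8439 payoff=88.5861 vs cont=86.4465 → 88.5861 [stop]  node(3,1) S=76.1490 payoff=55.2810 vs cont=53.1414 → 55.2810 [stop]  node(3,2) S=135.3441 payoff=0.0000 vs cont=15.9773 → 15.9773 [wait]  node(3,3) S=240.5551 payoff=0.0000 vs cont=0.0000 → 0.0000 [wait]  ⇒ S*(3)=76.1490
t_2: node(2,0) S=57.1184 payoff=74.3116 vs cont=72.1719 → 74.3116 [stop]  node(2,1) S=101.5200 payoff=29.9100 vs cont=36.7124 → 36.7124 [wait]  node(2,2) S=180.4375 payoff=0.0000 vs cont=8.5347 → 8.5347 [wait]  ⇒ S*(2)=57.1184
t_1: node(1,0) S=76.1490 payoff=55.2810 vs cont=56.1994 → 56.1994 [wait]  node(1,1) S=135.3441 payoff=0.0000 vs cont=23.4476 → 23.4476 [wait]  ⇒ S*(1)=-
t_0: node(0,0) S=101.5200 payoff=29.9100 vs cont=40.5612 → 40.5612 [wait]  ⇒ S*(0)=-

price = 40.5612
boundary = - - 57.1184 76.1490 101.5200
tree:
40.5612
56.1994 23.4476
74.3116 36.7124 8.5347
88.5861 55.2810 15.9773 0.0000
99.2933 74.3116 29.9100 0.0000 0.0000
107.3246 88.5861 55.2810 0.0000 0.0000 0.0000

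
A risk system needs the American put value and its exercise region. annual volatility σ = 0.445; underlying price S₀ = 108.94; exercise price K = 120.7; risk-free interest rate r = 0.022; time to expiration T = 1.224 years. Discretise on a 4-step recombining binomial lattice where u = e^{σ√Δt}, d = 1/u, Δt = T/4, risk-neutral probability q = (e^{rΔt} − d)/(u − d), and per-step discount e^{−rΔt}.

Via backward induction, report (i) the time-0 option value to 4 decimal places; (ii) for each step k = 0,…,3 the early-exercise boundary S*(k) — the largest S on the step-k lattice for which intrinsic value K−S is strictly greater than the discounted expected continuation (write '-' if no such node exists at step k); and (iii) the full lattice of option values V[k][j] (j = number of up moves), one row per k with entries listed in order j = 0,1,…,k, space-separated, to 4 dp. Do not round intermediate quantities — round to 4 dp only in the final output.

price = 27.5690
boundary = - - 66.5846 85.1688
tree:
27.5690
39.4133 13.6411
54.1154 22.2024 3.4799
68.6444 35.5312 6.3971 0.0000
80.0032 54.1154 11.7600 0.0000 0.0000

Δt=0.30600, u=1.27911, d=0.78180, q=0.45235, disc=e^(-rΔt)=0.99329
k=4 terminal: V=max(K-S,0) → 80.0032 54.1154 11.7600 0.0000 0.0000
k=3: j=0 S=52.0556 intr=68.6444 cont=67.8346 V=68.6444[EX]; j=1 S=85.1688 intr=35.5312 cont=34.7214 V=35.5312[EX]; j=2 S=139.3459 intr=0.0000 cont=6.3971 V=6.3971[hold]; j=3 S=227.9857 intr=0.0000 cont=0.0000 V=0.0000[hold]  S*(3)=85.1688
k=2: j=0 S=66.5846 intr=54.1154 cont=53.3056 V=54.1154[EX]; j=1 S=108.9400 intr=11.7600 cont=22.2024 V=22.2024[hold]; j=2 S=178.2382 intr=0.0000 cont=3.4799 V=3.4799[hold]  S*(2)=66.5846
k=1: j=0 S=85.1688 intr=35.5312 cont=39.4133 V=39.4133[hold]; j=1 S=139.3459 intr=0.0000 cont=13.6411 V=13.6411[hold]  S*(1)=-
k=0: j=0 S=108.9400 intr=11.7600 cont=27.5690 V=27.5690[hold]  S*(0)=-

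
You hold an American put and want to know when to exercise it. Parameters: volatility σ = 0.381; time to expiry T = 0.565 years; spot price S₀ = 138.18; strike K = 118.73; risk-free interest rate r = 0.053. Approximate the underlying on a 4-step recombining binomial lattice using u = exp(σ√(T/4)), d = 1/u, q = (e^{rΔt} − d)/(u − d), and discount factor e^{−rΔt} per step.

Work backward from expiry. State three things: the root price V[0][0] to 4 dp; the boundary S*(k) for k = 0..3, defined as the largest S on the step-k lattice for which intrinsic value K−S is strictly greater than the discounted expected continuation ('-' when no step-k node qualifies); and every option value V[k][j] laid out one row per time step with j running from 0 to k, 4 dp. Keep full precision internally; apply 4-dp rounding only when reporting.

price = 6.5537
boundary = - - - 89.9254
tree:
6.5537
11.0946 1.9357
18.2522 3.8272 0.0000
28.8046 7.5668 0.0000 0.0000
40.8017 14.9604 0.0000 0.0000 0.0000

Δt=0.14125, u=1.15395, d=0.86659, q=0.49041, disc=e^(-rΔt)=0.99254
k=4 terminal: V=max(K-S,0) → 40.8017 14.9604 0.0000 0.0000 0.0000
k=3: j=0 S=89.9254 intr=28.8046 cont=27.9190 V=28.8046[EX]; j=1 S=119.7451 intr=0.0000 cont=7.5668 V=7.5668[hold]; j=2 S=159.4530 intr=0.0000 cont=0.0000 V=0.0000[hold]; j=3 S=212.3283 intr=0.0000 cont=0.0000 V=0.0000[hold]  S*(3)=89.9254
k=2: j=0 S=103.7696 intr=14.9604 cont=18.2522 V=18.2522[hold]; j=1 S=138.1800 intr=0.0000 cont=3.8272 V=3.8272[hold]; j=2 S=184.0011 intr=0.0000 cont=0.0000 V=0.0000[hold]  S*(2)=-
k=1: j=0 S=119.7451 intr=0.0000 cont=11.0946 V=11.0946[hold]; j=1 S=159.4530 intr=0.0000 cont=1.9357 V=1.9357[hold]  S*(1)=-
k=0: j=0 S=138.1800 intr=0.0000 cont=6.5537 V=6.5537[hold]  S*(0)=-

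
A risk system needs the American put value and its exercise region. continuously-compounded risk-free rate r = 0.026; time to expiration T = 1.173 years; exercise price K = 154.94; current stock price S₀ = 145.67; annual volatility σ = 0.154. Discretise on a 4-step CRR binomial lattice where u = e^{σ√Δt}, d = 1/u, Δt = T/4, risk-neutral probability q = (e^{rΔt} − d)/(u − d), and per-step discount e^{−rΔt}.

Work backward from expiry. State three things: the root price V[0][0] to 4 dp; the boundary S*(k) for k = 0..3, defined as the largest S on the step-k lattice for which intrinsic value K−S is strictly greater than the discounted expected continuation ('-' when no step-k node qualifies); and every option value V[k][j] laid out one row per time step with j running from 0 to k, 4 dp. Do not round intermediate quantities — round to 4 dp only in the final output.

price = 13.5554
boundary = - - 123.2918 134.0146
tree:
13.5554
21.2443 6.7963
31.6482 12.1408 2.0599
41.5131 20.9254 4.3698 0.0000
50.5886 31.6482 9.2700 0.0000 0.0000

params: Δt=0.29325 u=1.08697 d=0.91999 q=0.52500 e^(-rΔt)=0.99240
t_4 payoffs: 50.5886 31.6482 9.2700 0.0000 0.0000
t_3: node(3,0) S=113.4269 payoff=41.5131 vs cont=40.3362 → 41.5131 [stop]  node(3,1) S=134.0146 payoff=20.9254 vs cont=19.7485 → 20.9254 [stop]  node(3,2) S=158.3391 payoff=0.0000 vs cont=4.3698 → 4.3698 [wait]  node(3,3) S=187.0786 payoff=0.0000 vs cont=0.0000 → 0.0000 [wait]  ⇒ S*(3)=134.0146
t_2: node(2,0) S=123.2918 payoff=31.6482 vs cont=30.4714 → 31.6482 [stop]  node(2,1) S=145.6700 payoff=9.2700 vs cont=12.1408 → 12.1408 [wait]  node(2,2) S=172.1100 payoff=0.0000 vs cont=2.0599 → 2.0599 [wait]  ⇒ S*(2)=123.2918
t_1: node(1,0) S=134.0146 payoff=20.9254 vs cont=21.2443 → 21.2443 [wait]  node(1,1) S=158.3391 payoff=0.0000 vs cont=6.7963 → 6.7963 [wait]  ⇒ S*(1)=-
t_0: node(0,0) S=145.6700 payoff=9.2700 vs cont=13.5554 → 13.5554 [wait]  ⇒ S*(0)=-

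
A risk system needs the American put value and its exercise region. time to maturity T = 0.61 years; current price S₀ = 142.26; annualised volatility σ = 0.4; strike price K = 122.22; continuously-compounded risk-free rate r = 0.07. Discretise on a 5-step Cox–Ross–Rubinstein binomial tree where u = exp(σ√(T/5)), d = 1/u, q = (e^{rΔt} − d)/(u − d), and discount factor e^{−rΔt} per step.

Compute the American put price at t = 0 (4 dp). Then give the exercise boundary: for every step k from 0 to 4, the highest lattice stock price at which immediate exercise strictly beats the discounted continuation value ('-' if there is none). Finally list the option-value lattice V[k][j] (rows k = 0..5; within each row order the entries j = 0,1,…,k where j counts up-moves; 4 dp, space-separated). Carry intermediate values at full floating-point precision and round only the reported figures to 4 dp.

Δt=0.12200  u=1.14994  d=0.86961  q=0.49572  discount=0.99150
step 5 (expiry): payoffs max(K−S,0) = 51.4747 28.6683 0.0000 0.0000 0.0000 0.0000
step 4: (k=4,j=0): S=81.3532, (K−S)⁺=40.8668, hold=39.8275 ⇒ V=40.8668 exercise | (k=4,j=1): S=107.5793, (K−S)⁺=14.6407, hold=14.3339 ⇒ V=14.6407 exercise | (k=4,j=2): S=142.2600, (K−S)⁺=0.0000, hold=0.0000 ⇒ V=0.0000 continue | (k=4,j=3): S=188.1208, (K−S)⁺=0.0000, hold=0.0000 ⇒ V=0.0000 continue | (k=4,j=4): S=248.7659, (K−S)⁺=0.0000, hold=0.0000 ⇒ V=0.0000 continue  boundary S*=107.5793
step 3: (k=3,j=0): S=93.5517, (K−S)⁺=28.6683, hold=27.6290 ⇒ V=28.6683 exercise | (k=3,j=1): S=123.7103, (K−S)⁺=0.0000, hold=7.3202 ⇒ V=7.3202 continue | (k=3,j=2): S=163.5912, (K−S)⁺=0.0000, hold=0.0000 ⇒ V=0.0000 continue | (k=3,j=3): S=216.3286, (K−S)⁺=0.0000, hold=0.0000 ⇒ V=0.0000 continue  boundary S*=93.5517
step 2: (k=2,j=0): S=107.5793, (K−S)⁺=14.6407, hold=17.9318 ⇒ V=17.9318 continue | (k=2,j=1): S=142.2600, (K−S)⁺=0.0000, hold=3.6600 ⇒ V=3.6600 continue | (k=2,j=2): S=188.1208, (K−S)⁺=0.0000, hold=0.0000 ⇒ V=0.0000 continue  boundary S*=-
step 1: (k=1,j=0): S=123.7103, (K−S)⁺=0.0000, hold=10.7646 ⇒ V=10.7646 continue | (k=1,j=1): S=163.5912, (K−S)⁺=0.0000, hold=1.8300 ⇒ V=1.8300 continue  boundary S*=-
step 0: (k=0,j=0): S=142.2600, (K−S)⁺=0.0000, hold=6.2817 ⇒ V=6.2817 continue  boundary S*=-

price = 6.2817
boundary = - - - 93.5517 107.5793
tree:
6.2817
10.7646 1.8300
17.9318 3.6600 0.0000
28.6683 7.3202 0.0000 0.0000
40.8668 14.6407 0.0000 0.0000 0.0000
51.4747 28.6683 0.0000 0.0000 0.0000 0.0000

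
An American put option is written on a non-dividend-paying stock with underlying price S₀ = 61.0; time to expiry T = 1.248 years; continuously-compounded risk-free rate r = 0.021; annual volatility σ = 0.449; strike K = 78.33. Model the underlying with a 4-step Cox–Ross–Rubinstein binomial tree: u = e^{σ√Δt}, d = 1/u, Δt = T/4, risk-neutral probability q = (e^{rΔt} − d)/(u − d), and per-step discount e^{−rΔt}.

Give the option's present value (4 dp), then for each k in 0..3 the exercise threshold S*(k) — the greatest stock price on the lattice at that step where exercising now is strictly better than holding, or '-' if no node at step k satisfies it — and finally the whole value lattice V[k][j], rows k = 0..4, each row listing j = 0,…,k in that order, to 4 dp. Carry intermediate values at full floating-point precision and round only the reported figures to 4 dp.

Δt=0.31200, u=1.28505, d=0.77818, q=0.45060, disc=e^(-rΔt)=0.99347
k=4 terminal: V=max(K-S,0) → 55.9608 41.3906 17.3300 0.0000 0.0000
k=3: j=0 S=28.7455 intr=49.5845 cont=49.0730 V=49.5845[EX]; j=1 S=47.4690 intr=30.8610 cont=30.3495 V=30.8610[EX]; j=2 S=78.3881 intr=0.0000 cont=9.4590 V=9.4590[hold]; j=3 S=129.4464 intr=0.0000 cont=0.0000 V=0.0000[hold]  S*(3)=47.4690
k=2: j=0 S=36.9394 intr=41.3906 cont=40.8791 V=41.3906[EX]; j=1 S=61.0000 intr=17.3300 cont=21.0788 V=21.0788[hold]; j=2 S=100.7326 intr=0.0000 cont=5.1629 V=5.1629[hold]  S*(2)=36.9394
k=1: j=0 S=47.4690 intr=30.8610 cont=32.0277 V=32.0277[hold]; j=1 S=78.3881 intr=0.0000 cont=13.8163 V=13.8163[hold]  S*(1)=-
k=0: j=0 S=61.0000 intr=17.3300 cont=23.6661 V=23.6661[hold]  S*(0)=-

price = 23.6661
boundary = - - 36.9394 47.4690
tree:
23.6661
32.0277 13.8163
41.3906 21.0788 5.1629
49.5845 30.8610 9.4590 0.0000
55.9608 41.3906 17.3300 0.0000 0.0000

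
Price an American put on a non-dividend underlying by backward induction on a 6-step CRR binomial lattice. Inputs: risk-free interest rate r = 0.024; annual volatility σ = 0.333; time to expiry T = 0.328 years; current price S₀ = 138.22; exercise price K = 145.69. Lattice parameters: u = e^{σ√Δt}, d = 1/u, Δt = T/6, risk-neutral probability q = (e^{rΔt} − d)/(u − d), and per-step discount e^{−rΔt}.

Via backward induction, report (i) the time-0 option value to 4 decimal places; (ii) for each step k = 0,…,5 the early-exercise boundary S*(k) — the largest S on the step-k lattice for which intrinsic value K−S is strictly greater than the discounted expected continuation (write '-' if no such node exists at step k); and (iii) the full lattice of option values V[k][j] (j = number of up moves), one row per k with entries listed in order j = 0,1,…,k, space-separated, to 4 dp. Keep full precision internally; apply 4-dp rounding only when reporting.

price = 14.7029
boundary = - - - 109.4285 118.2889 127.8667
tree:
14.7029
20.6430 8.5343
27.9486 13.0631 3.8241
36.2615 19.3356 6.5427 0.9930
44.4582 27.4011 10.9580 1.9457 0.0000
52.0409 36.2615 17.8233 3.8124 0.0000 0.0000
59.0557 44.4582 27.4011 7.4700 0.0000 0.0000 0.0000

Δt=0.05467, u=1.08097, d=0.92510, q=0.48897, disc=e^(-rΔt)=0.99869
k=6 terminal: V=max(K-S,0) → 59.0557 44.4582 27.4011 7.4700 0.0000 0.0000 0.0000
k=5: j=0 S=93.6491 intr=52.0409 cont=51.8499 V=52.0409[EX]; j=1 S=109.4285 intr=36.2615 cont=36.0705 V=36.2615[EX]; j=2 S=127.8667 intr=17.8233 cont=17.6323 V=17.8233[EX]; j=3 S=149.4116 intr=0.0000 cont=3.8124 V=3.8124[hold]; j=4 S=174.5868 intr=0.0000 cont=0.0000 V=0.0000[hold]; j=5 S=204.0038 intr=0.0000 cont=0.0000 V=0.0000[hold]  S*(5)=127.8667
k=4: j=0 S=101.2318 intr=44.4582 cont=44.2672 V=44.4582[EX]; j=1 S=118.2889 intr=27.4011 cont=27.2101 V=27.4011[EX]; j=2 S=138.2200 intr=7.4700 cont=10.9580 V=10.9580[hold]; j=3 S=161.5094 intr=0.0000 cont=1.9457 V=1.9457[hold]; j=4 S=188.7230 intr=0.0000 cont=0.0000 V=0.0000[hold]  S*(4)=118.2889
k=3: j=0 S=109.4285 intr=36.2615 cont=36.0705 V=36.2615[EX]; j=1 S=127.8667 intr=17.8233 cont=19.3356 V=19.3356[hold]; j=2 S=149.4116 intr=0.0000 cont=6.5427 V=6.5427[hold]; j=3 S=174.5868 intr=0.0000 cont=0.9930 V=0.9930[hold]  S*(3)=109.4285
k=2: j=0 S=118.2889 intr=27.4011 cont=27.9486 V=27.9486[hold]; j=1 S=138.2200 intr=7.4700 cont=13.0631 V=13.0631[hold]; j=2 S=161.5094 intr=0.0000 cont=3.8241 V=3.8241[hold]  S*(2)=-
k=1: j=0 S=127.8667 intr=17.8233 cont=20.6430 V=20.6430[hold]; j=1 S=149.4116 intr=0.0000 cont=8.5343 V=8.5343[hold]  S*(1)=-
k=0: j=0 S=138.2200 intr=7.4700 cont=14.7029 V=14.7029[hold]  S*(0)=-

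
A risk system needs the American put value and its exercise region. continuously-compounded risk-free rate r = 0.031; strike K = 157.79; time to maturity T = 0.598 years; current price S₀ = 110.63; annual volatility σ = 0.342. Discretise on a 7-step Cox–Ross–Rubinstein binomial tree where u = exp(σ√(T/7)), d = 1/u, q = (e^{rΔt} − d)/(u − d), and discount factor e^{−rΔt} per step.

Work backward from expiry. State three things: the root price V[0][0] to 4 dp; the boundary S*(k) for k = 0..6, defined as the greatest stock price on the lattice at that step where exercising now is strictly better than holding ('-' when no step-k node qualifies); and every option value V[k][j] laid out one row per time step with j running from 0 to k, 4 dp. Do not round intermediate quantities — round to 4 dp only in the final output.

price = 47.4509
boundary = - 100.1061 110.6300 100.1061 110.6300 122.2602 135.1131
tree:
47.4509
57.6839 36.9841
67.2066 47.1600 26.5202
75.8235 57.6839 36.1440 16.5782
83.6207 67.2066 47.1600 24.7952 8.0565
90.6762 75.8235 57.6839 35.5298 13.6796 2.2070
97.0605 83.6207 67.2066 47.1600 22.6769 4.3243 0.0000
102.8375 90.6762 75.8235 57.6839 35.5298 8.4729 0.0000 0.0000

params: Δt=0.08543 u=1.10513 d=0.90487 q=0.48827 e^(-rΔt)=0.99736
t_7 payoffs: 102.8375 90.6762 75.8235 57.6839 35.5298 8.4729 0.0000 0.0000
t_6: node(6,0) S=60.7295 payoff=97.0605 vs cont=96.6432 → 97.0605 [stop]  node(6,1) S=74.1693 payoff=83.6207 vs cont=83.2034 → 83.6207 [stop]  node(6,2) S=90.5834 payoff=67.2066 vs cont=66.7893 → 67.2066 [stop]  node(6,3) S=110.6300 payoff=47.1600 vs cont=46.7427 → 47.1600 [stop]  node(6,4) S=135.1131 payoff=22.6769 vs cont=22.2596 → 22.6769 [stop]  node(6,5) S=165.0144 payoff=0.0000 vs cont=4.3243 → 4.3243 [wait]  node(6,6) S=201.5330 payoff=0.0000 vs cont=0.0000 → 0.0000 [wait]  ⇒ S*(6)=135.1131
t_5: node(5,0) S=67.1138 payoff=90.6762 vs cont=90.2589 → 90.6762 [stop]  node(5,1) S=81.9665 payoff=75.8235 vs cont=75.4062 → 75.8235 [stop]  node(5,2) S=100.1061 payoff=57.6839 vs cont=57.2665 → 57.6839 [stop]  node(5,3) S=122.2602 payoff=35.5298 vs cont=35.1125 → 35.5298 [stop]  node(5,4) S=149.3171 payoff=8.4729 vs cont=13.6796 → 13.6796 [wait]  node(5,5) S=182.3619 payoff=0.0000 vs cont=2.2070 → 2.2070 [wait]  ⇒ S*(5)=122.2602
t_4: node(4,0) S=74.1693 payoff=83.6207 vs cont=83.2034 → 83.6207 [stop]  node(4,1) S=90.5834 payoff=67.2066 vs cont=66.7893 → 67.2066 [stop]  node(4,2) S=110.6300 payoff=47.1600 vs cont=46.7427 → 47.1600 [stop]  node(4,3) S=135.1131 payoff=22.6769 vs cont=24.7952 → 24.7952 [wait]  node(4,4) S=165.0144 payoff=0.0000 vs cont=8.0565 → 8.0565 [wait]  ⇒ S*(4)=110.6300
t_3: node(3,0) S=81.9665 payoff=75.8235 vs cont=75.4062 → 75.8235 [stop]  node(3,1) S=100.1061 payoff=57.6839 vs cont=57.2665 → 57.6839 [stop]  node(3,2) S=122.2602 payoff=35.5298 vs cont=36.1440 → 36.1440 [wait]  node(3,3) S=149.3171 payoff=8.4729 vs cont=16.5782 → 16.5782 [wait]  ⇒ S*(3)=100.1061
t_2: node(2,0) S=90.5834 payoff=67.2066 vs cont=66.7893 → 67.2066 [stop]  node(2,1) S=110.6300 payoff=47.1600 vs cont=47.0418 → 47.1600 [stop]  node(2,2) S=135.1131 payoff=22.6769 vs cont=26.5202 → 26.5202 [wait]  ⇒ S*(2)=110.6300
t_1: node(1,0) S=100.1061 payoff=57.6839 vs cont=57.2665 → 57.6839 [stop]  node(1,1) S=122.2602 payoff=35.5298 vs cont=36.9841 → 36.9841 [wait]  ⇒ S*(1)=100.1061
t_0: node(0,0) S=110.6300 payoff=47.1600 vs cont=47.4509 → 47.4509 [wait]  ⇒ S*(0)=-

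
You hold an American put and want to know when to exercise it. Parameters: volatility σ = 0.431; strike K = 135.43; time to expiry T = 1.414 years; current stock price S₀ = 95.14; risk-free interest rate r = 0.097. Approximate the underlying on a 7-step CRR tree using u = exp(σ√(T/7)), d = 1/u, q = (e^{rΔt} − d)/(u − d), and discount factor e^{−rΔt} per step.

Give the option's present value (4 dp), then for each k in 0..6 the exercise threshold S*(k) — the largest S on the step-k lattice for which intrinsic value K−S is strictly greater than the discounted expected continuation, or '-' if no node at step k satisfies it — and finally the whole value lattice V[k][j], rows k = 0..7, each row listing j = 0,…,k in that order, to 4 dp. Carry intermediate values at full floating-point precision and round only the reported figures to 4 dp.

Δt=0.20200, u=1.21374, d=0.82390, q=0.50248, disc=e^(-rΔt)=0.98060
k=7 terminal: V=max(K-S,0) → 110.9128 99.3118 82.2215 57.0445 19.9543 0.0000 0.0000 0.0000
k=6: j=0 S=29.7577 intr=105.6723 cont=103.0445 V=105.6723[EX]; j=1 S=43.8383 intr=91.5917 cont=88.9639 V=91.5917[EX]; j=2 S=64.5815 intr=70.8485 cont=68.2207 V=70.8485[EX]; j=3 S=95.1400 intr=40.2900 cont=37.6622 V=40.2900[EX]; j=4 S=140.1580 intr=0.0000 cont=9.7351 V=9.7351[hold]; j=5 S=206.4774 intr=0.0000 cont=0.0000 V=0.0000[hold]; j=6 S=304.1777 intr=0.0000 cont=0.0000 V=0.0000[hold]  S*(6)=95.1400
k=5: j=0 S=36.1182 intr=99.3118 cont=96.6840 V=99.3118[EX]; j=1 S=53.2085 intr=82.2215 cont=79.5937 V=82.2215[EX]; j=2 S=78.3855 intr=57.0445 cont=54.4167 V=57.0445[EX]; j=3 S=115.4757 intr=19.9543 cont=24.4529 V=24.4529[hold]; j=4 S=170.1160 intr=0.0000 cont=4.7494 V=4.7494[hold]; j=5 S=250.6109 intr=0.0000 cont=0.0000 V=0.0000[hold]  S*(5)=78.3855
k=4: j=0 S=43.8383 intr=91.5917 cont=88.9639 V=91.5917[EX]; j=1 S=64.5815 intr=70.8485 cont=68.2207 V=70.8485[EX]; j=2 S=95.1400 intr=40.2900 cont=39.8788 V=40.2900[EX]; j=3 S=140.1580 intr=0.0000 cont=14.2699 V=14.2699[hold]; j=4 S=206.4774 intr=0.0000 cont=2.3171 V=2.3171[hold]  S*(4)=95.1400
k=3: j=0 S=53.2085 intr=82.2215 cont=79.5937 V=82.2215[EX]; j=1 S=78.3855 intr=57.0445 cont=54.4167 V=57.0445[EX]; j=2 S=115.4757 intr=19.9543 cont=26.6874 V=26.6874[hold]; j=3 S=170.1160 intr=0.0000 cont=8.1035 V=8.1035[hold]  S*(3)=78.3855
k=2: j=0 S=64.5815 intr=70.8485 cont=68.2207 V=70.8485[EX]; j=1 S=95.1400 intr=40.2900 cont=40.9798 V=40.9798[hold]; j=2 S=140.1580 intr=0.0000 cont=17.0127 V=17.0127[hold]  S*(2)=64.5815
k=1: j=0 S=78.3855 intr=57.0445 cont=54.7566 V=57.0445[EX]; j=1 S=115.4757 intr=19.9543 cont=28.3754 V=28.3754[hold]  S*(1)=78.3855
k=0: j=0 S=95.1400 intr=40.2900 cont=41.8115 V=41.8115[hold]  S*(0)=-

price = 41.8115
boundary = - 78.3855 64.5815 78.3855 95.1400 78.3855 95.1400
tree:
41.8115
57.0445 28.3754
70.8485 40.9798 17.0127
82.2215 57.0445 26.6874 8.1035
91.5917 70.8485 40.2900 14.2699 2.3171
99.3118 82.2215 57.0445 24.4529 4.7494 0.0000
105.6723 91.5917 70.8485 40.2900 9.7351 0.0000 0.0000
110.9128 99.3118 82.2215 57.0445 19.9543 0.0000 0.0000 0.0000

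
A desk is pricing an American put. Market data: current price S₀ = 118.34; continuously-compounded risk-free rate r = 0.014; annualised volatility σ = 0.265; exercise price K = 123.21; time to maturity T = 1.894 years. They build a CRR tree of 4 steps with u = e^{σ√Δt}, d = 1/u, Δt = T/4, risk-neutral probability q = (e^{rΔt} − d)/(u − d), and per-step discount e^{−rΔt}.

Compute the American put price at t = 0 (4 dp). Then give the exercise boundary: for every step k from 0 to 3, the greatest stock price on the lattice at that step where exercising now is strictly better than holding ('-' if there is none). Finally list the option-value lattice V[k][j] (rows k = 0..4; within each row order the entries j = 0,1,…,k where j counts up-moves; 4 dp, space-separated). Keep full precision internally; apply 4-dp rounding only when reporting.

params: Δt=0.47350 u=1.20003 d=0.83331 q=0.47267 e^(-rΔt)=0.99339
t_4 payoffs: 66.1467 41.0341 4.8700 0.0000 0.0000
t_3: node(3,0) S=68.4779 payoff=54.7321 vs cont=53.9180 → 54.7321 [stop]  node(3,1) S=98.6139 payoff=24.5961 vs cont=23.7821 → 24.5961 [stop]  node(3,2) S=142.0120 payoff=0.0000 vs cont=2.5511 → 2.5511 [wait]  node(3,3) S=204.5090 payoff=0.0000 vs cont=0.0000 → 0.0000 [wait]  ⇒ S*(3)=98.6139
t_2: node(2,0) S=82.1759 payoff=41.0341 vs cont=40.2201 → 41.0341 [stop]  node(2,1) S=118.3400 payoff=4.8700 vs cont=14.0824 → 14.0824 [wait]  node(2,2) S=170.4193 payoff=0.0000 vs cont=1.3364 → 1.3364 [wait]  ⇒ S*(2)=82.1759
t_1: node(1,0) S=98.6139 payoff=24.5961 vs cont=28.1078 → 28.1078 [wait]  node(1,1) S=142.0120 payoff=0.0000 vs cont=8.0044 → 8.0044 [wait]  ⇒ S*(1)=-
t_0: node(0,0) S=118.3400 payoff=4.8700 vs cont=18.4825 → 18.4825 [wait]  ⇒ S*(0)=-

price = 18.4825
boundary = - - 82.1759 98.6139
tree:
18.4825
28.1078 8.0044
41.0341 14.0824 1.3364
54.7321 24.5961 2.5511 0.0000
66.1467 41.0341 4.8700 0.0000 0.0000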